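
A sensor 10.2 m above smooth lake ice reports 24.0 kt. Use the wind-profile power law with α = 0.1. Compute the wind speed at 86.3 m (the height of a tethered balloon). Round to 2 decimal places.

Power-law profile: V₂ = V₁ · (z₂/z₁)^α
V₂ = 24.0 × (86.3/10.2)^0.1 = 24.0 × (8.4608)^0.1
    = 24.0 × 1.2381 = 29.7134 kt

29.71 kt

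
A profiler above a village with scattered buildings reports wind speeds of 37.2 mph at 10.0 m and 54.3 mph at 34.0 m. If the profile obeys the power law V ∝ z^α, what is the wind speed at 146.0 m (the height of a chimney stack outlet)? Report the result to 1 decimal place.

First find α: α = ln(V₂/V₁)/ln(z₂/z₁) = ln(54.3/37.2)/ln(34.0/10.0) = 0.37822/1.22378 = 0.3091
Extrapolate from 34.0 m to 146.0 m: V₃ = 54.3 × (146.0/34.0)^0.3091 = 54.3 × 1.5689 = 85.1910 mph

85.2 mph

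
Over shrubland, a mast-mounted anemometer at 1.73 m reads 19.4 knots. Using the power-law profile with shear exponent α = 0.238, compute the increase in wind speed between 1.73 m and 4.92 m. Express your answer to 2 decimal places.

5.48 knots

Power law: V₂ = V₁ · (z₂/z₁)^α = 19.4 × (2.8439)^0.238 = 24.8791 knots
ΔV = 24.8791 − 19.4 = 5.4791 knots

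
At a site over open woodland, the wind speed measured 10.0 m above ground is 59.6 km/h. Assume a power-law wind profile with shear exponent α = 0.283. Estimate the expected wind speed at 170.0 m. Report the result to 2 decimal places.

132.88 km/h

Power-law profile: V₂ = V₁ · (z₂/z₁)^α
V₂ = 59.6 × (170.0/10.0)^0.283 = 59.6 × (17.0000)^0.283
    = 59.6 × 2.2295 = 132.8811 km/h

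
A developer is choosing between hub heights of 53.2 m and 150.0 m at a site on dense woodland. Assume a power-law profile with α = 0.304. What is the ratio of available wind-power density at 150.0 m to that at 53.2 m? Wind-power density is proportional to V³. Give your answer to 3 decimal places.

2.574

Speed ratio: V_B/V_A = (z_B/z_A)^α = (150.0/53.2)^0.304 = (2.8195)^0.304 = 1.37042
Power-density ratio: P_B/P_A = (V_B/V_A)³ = (1.37042)³ = 2.57373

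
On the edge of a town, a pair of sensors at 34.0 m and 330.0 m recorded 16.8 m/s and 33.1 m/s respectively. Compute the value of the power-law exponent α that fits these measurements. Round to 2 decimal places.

Power law: V₂/V₁ = (z₂/z₁)^α ⇒ α = ln(V₂/V₁) / ln(z₂/z₁)
α = ln(33.1/16.8) / ln(330.0/34.0) = ln(1.9702) / ln(9.7059)
  = 0.67815 / 2.27273 = 0.29839

α ≈ 0.30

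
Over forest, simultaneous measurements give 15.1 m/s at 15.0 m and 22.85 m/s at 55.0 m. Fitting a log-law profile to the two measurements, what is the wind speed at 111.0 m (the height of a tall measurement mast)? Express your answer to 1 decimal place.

27.0 m/s

Log law: V ∝ ln(z/z₀). From the pair, with r = V₁/V₂ = 0.66083,
ln z₀ = (ln z₁ − r·ln z₂)/(1 − r) = (2.7081 − 0.66083×4.0073)/0.33917 = 0.1765 → z₀ = 1.193 m
V₃ = V₁ · ln(z₃/z₀)/ln(z₁/z₀) = 15.1 × 4.5330/2.5315 = 27.0385 m/s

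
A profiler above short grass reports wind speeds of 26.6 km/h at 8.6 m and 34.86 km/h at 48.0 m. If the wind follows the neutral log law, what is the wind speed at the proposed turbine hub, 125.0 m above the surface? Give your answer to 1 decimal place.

39.5 km/h

Log law: V ∝ ln(z/z₀). From the pair, with r = V₁/V₂ = 0.76305,
ln z₀ = (ln z₁ − r·ln z₂)/(1 − r) = (2.1518 − 0.76305×3.8712)/0.23695 = -3.3854 → z₀ = 0.03386 m
V₃ = V₁ · ln(z₃/z₀)/ln(z₁/z₀) = 26.6 × 8.2137/5.5372 = 39.4579 km/h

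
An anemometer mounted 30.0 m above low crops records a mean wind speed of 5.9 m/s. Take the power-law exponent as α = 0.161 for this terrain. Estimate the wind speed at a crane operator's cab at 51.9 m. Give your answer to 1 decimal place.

Power-law profile: V₂ = V₁ · (z₂/z₁)^α
V₂ = 5.9 × (51.9/30.0)^0.161 = 5.9 × (1.7300)^0.161
    = 5.9 × 1.0923 = 6.4443 m/s

6.4 m/s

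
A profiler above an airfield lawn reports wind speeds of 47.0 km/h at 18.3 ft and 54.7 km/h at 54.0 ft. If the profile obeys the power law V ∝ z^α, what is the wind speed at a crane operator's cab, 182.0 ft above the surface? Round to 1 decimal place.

64.9 km/h

First find α: α = ln(V₂/V₁)/ln(z₂/z₁) = ln(54.7/47.0)/ln(54.0/18.3) = 0.15172/1.08208 = 0.1402
Extrapolate from 54.0 ft to 182.0 ft: V₃ = 54.7 × (182.0/54.0)^0.1402 = 54.7 × 1.1857 = 64.8592 km/h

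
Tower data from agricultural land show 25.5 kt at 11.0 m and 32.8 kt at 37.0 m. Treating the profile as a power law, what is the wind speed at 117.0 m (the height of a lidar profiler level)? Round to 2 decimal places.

First find α: α = ln(V₂/V₁)/ln(z₂/z₁) = ln(32.8/25.5)/ln(37.0/11.0) = 0.25175/1.21302 = 0.2075
Extrapolate from 37.0 m to 117.0 m: V₃ = 32.8 × (117.0/37.0)^0.2075 = 32.8 × 1.2699 = 41.6524 kt

41.65 kt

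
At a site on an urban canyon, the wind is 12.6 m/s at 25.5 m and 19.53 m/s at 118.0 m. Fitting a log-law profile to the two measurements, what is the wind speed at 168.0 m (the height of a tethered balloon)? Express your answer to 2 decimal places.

Log law: V ∝ ln(z/z₀). From the pair, with r = V₁/V₂ = 0.64516,
ln z₀ = (ln z₁ − r·ln z₂)/(1 − r) = (3.2387 − 0.64516×4.7707)/0.35484 = 0.4532 → z₀ = 1.573 m
V₃ = V₁ · ln(z₃/z₀)/ln(z₁/z₀) = 12.6 × 4.6708/2.7855 = 21.1281 m/s

21.13 m/s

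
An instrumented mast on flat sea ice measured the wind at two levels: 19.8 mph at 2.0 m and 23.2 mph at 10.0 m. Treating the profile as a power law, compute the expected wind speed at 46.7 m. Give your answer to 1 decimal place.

First find α: α = ln(V₂/V₁)/ln(z₂/z₁) = ln(23.2/19.8)/ln(10.0/2.0) = 0.15847/1.60944 = 0.0985
Extrapolate from 10.0 m to 46.7 m: V₃ = 23.2 × (46.7/10.0)^0.0985 = 23.2 × 1.1639 = 27.0017 mph

27.0 mph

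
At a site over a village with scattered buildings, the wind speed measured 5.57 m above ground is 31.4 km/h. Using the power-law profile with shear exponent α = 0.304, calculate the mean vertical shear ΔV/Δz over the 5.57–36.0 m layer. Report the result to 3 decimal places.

Power law: V₂ = V₁ · (z₂/z₁)^α = 31.4 × (6.4632)^0.304 = 55.3740 km/h
ΔV/Δz = (55.3740 − 31.4)/(36.0 − 5.57) = 23.9740/30.4300 = 0.78784 km/h/m

0.788 km/h/m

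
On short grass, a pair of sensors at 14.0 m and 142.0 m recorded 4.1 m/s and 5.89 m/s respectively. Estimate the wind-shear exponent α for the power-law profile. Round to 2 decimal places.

α ≈ 0.16

Power law: V₂/V₁ = (z₂/z₁)^α ⇒ α = ln(V₂/V₁) / ln(z₂/z₁)
α = ln(5.89/4.1) / ln(142.0/14.0) = ln(1.4366) / ln(10.1429)
  = 0.36227 / 2.31677 = 0.15637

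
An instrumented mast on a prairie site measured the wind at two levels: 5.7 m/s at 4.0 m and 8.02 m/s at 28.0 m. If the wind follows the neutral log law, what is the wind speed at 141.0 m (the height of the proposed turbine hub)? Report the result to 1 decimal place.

9.9 m/s

Log law: V ∝ ln(z/z₀). From the pair, with r = V₁/V₂ = 0.71072,
ln z₀ = (ln z₁ − r·ln z₂)/(1 − r) = (1.3863 − 0.71072×3.3322)/0.28928 = -3.3946 → z₀ = 0.03355 m
V₃ = V₁ · ln(z₃/z₀)/ln(z₁/z₀) = 5.7 × 8.3434/4.7809 = 9.9473 m/s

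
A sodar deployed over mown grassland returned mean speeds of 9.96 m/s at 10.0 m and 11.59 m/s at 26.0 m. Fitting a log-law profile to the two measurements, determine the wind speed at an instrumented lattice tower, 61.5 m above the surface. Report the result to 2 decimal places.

Log law: V ∝ ln(z/z₀). From the pair, with r = V₁/V₂ = 0.85936,
ln z₀ = (ln z₁ − r·ln z₂)/(1 − r) = (2.3026 − 0.85936×3.2581)/0.14064 = -3.5360 → z₀ = 0.02913 m
V₃ = V₁ · ln(z₃/z₀)/ln(z₁/z₀) = 9.96 × 7.6550/5.8386 = 13.0587 m/s

13.06 m/s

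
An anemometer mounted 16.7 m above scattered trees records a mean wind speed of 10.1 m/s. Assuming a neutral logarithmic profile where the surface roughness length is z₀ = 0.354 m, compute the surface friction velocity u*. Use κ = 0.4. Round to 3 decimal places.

Log law: V(z) = (u*/κ) · ln(z/z₀) ⇒ u* = κ · V / ln(z/z₀)
u* = 0.4 × 10.1 / ln(16.7/0.354) = 0.4 × 10.1 / 3.8539
   = 4.0400 / 3.8539 = 1.0483 m/s

u* ≈ 1.048 m/s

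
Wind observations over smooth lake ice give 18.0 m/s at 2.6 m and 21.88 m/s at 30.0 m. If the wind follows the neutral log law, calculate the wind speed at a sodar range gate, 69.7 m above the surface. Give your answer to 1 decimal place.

23.2 m/s

Log law: V ∝ ln(z/z₀). From the pair, with r = V₁/V₂ = 0.82267,
ln z₀ = (ln z₁ − r·ln z₂)/(1 − r) = (0.9555 − 0.82267×3.4012)/0.17733 = -10.3905 → z₀ = 0.00003072 m
V₃ = V₁ · ln(z₃/z₀)/ln(z₁/z₀) = 18.0 × 14.6347/11.3460 = 23.2174 m/s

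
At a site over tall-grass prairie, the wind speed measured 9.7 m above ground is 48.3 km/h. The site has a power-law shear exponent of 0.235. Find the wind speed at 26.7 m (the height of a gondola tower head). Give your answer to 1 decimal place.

61.3 km/h

Power-law profile: V₂ = V₁ · (z₂/z₁)^α
V₂ = 48.3 × (26.7/9.7)^0.235 = 48.3 × (2.7526)^0.235
    = 48.3 × 1.2686 = 61.2754 km/h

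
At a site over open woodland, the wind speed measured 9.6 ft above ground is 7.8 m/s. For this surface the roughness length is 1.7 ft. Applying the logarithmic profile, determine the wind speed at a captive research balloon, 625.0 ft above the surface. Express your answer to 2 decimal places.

26.62 m/s

Log law: V(z) ∝ ln(z/z₀), so V₂/V₁ = ln(z₂/z₀) / ln(z₁/z₀).
ln(625.0/1.7) = 5.9071, ln(9.6/1.7) = 1.7311
V₂ = 7.8 × 5.9071/1.7311 = 7.8 × 3.4123 = 26.6158 m/s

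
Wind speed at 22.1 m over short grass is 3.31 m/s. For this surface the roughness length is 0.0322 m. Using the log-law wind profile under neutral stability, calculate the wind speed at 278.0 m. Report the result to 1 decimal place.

4.6 m/s

Log law: V(z) ∝ ln(z/z₀), so V₂/V₁ = ln(z₂/z₀) / ln(z₁/z₀).
ln(278.0/0.0322) = 9.0634, ln(22.1/0.0322) = 6.5314
V₂ = 3.31 × 9.0634/6.5314 = 3.31 × 1.3877 = 4.5932 m/s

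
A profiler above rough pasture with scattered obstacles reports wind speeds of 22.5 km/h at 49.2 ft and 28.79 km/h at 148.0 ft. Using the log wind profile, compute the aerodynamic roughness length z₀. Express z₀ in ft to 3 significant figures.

Log law: V(z) ∝ ln(z/z₀). With r = V₁/V₂ = 22.5/28.79 = 0.78152,
r · ln(z₂/z₀) = ln(z₁/z₀) ⇒ ln z₀ = (ln z₁ − r·ln z₂)/(1 − r)
ln z₀ = (3.89589 − 0.78152×4.99721) / 0.21848 = -0.0436
z₀ = exp(-0.0436) = 0.9573 ft

z₀ ≈ 0.957 ft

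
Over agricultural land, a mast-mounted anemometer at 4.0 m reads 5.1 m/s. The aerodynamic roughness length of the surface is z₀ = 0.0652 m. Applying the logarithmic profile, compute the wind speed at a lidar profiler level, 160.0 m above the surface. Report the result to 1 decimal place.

Log law: V(z) ∝ ln(z/z₀), so V₂/V₁ = ln(z₂/z₀) / ln(z₁/z₀).
ln(160.0/0.0652) = 7.8055, ln(4.0/0.0652) = 4.1166
V₂ = 5.1 × 7.8055/4.1166 = 5.1 × 1.8961 = 9.6701 m/s

9.7 m/s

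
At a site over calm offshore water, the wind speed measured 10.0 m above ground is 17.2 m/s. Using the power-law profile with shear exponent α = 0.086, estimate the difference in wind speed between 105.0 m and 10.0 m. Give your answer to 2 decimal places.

Power law: V₂ = V₁ · (z₂/z₁)^α = 17.2 × (10.5000)^0.086 = 21.0548 m/s
ΔV = 21.0548 − 17.2 = 3.8548 m/s

3.85 m/s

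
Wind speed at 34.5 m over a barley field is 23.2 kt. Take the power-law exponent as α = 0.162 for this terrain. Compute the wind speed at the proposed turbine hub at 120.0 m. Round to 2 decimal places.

Power-law profile: V₂ = V₁ · (z₂/z₁)^α
V₂ = 23.2 × (120.0/34.5)^0.162 = 23.2 × (3.4783)^0.162
    = 23.2 × 1.2238 = 28.3915 kt

28.39 kt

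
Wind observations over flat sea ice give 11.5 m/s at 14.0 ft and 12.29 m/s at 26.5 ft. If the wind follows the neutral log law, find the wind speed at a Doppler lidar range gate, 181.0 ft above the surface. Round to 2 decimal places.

Log law: V ∝ ln(z/z₀). From the pair, with r = V₁/V₂ = 0.93572,
ln z₀ = (ln z₁ − r·ln z₂)/(1 − r) = (2.6391 − 0.93572×3.2771)/0.06428 = -6.6496 → z₀ = 0.001295 ft
V₃ = V₁ · ln(z₃/z₀)/ln(z₁/z₀) = 11.5 × 11.8481/9.2886 = 14.6688 m/s

14.67 m/s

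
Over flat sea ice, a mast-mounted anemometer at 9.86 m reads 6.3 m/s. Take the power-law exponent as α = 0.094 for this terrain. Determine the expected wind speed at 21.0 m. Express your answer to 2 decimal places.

6.76 m/s

Power-law profile: V₂ = V₁ · (z₂/z₁)^α
V₂ = 6.3 × (21.0/9.86)^0.094 = 6.3 × (2.1298)^0.094
    = 6.3 × 1.0737 = 6.7640 m/s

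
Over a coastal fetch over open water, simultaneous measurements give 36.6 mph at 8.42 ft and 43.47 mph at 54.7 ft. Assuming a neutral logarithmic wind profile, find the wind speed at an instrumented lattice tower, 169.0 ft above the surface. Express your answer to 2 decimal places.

47.61 mph

Log law: V ∝ ln(z/z₀). From the pair, with r = V₁/V₂ = 0.84196,
ln z₀ = (ln z₁ − r·ln z₂)/(1 − r) = (2.1306 − 0.84196×4.0019)/0.15804 = -7.8385 → z₀ = 0.0003943 ft
V₃ = V₁ · ln(z₃/z₀)/ln(z₁/z₀) = 36.6 × 12.9684/9.9691 = 47.6114 mph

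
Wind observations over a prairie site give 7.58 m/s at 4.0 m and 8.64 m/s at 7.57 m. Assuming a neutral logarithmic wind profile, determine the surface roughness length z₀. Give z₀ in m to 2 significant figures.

z₀ ≈ 0.042 m

Log law: V(z) ∝ ln(z/z₀). With r = V₁/V₂ = 7.58/8.64 = 0.87731,
r · ln(z₂/z₀) = ln(z₁/z₀) ⇒ ln z₀ = (ln z₁ − r·ln z₂)/(1 − r)
ln z₀ = (1.38629 − 0.87731×2.02419) / 0.12269 = -3.1753
z₀ = exp(-3.1753) = 0.04178 m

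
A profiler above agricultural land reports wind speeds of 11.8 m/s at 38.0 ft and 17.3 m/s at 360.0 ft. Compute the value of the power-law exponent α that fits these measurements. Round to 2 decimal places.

Power law: V₂/V₁ = (z₂/z₁)^α ⇒ α = ln(V₂/V₁) / ln(z₂/z₁)
α = ln(17.3/11.8) / ln(360.0/38.0) = ln(1.4661) / ln(9.4737)
  = 0.38261 / 2.24852 = 0.17016

α ≈ 0.17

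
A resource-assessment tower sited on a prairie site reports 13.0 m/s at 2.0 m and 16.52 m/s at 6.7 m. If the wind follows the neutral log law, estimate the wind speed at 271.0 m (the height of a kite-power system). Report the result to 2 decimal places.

27.29 m/s

Log law: V ∝ ln(z/z₀). From the pair, with r = V₁/V₂ = 0.78692,
ln z₀ = (ln z₁ − r·ln z₂)/(1 − r) = (0.6931 − 0.78692×1.9021)/0.21308 = -3.7718 → z₀ = 0.02301 m
V₃ = V₁ · ln(z₃/z₀)/ln(z₁/z₀) = 13.0 × 9.3739/4.4649 = 27.2929 m/s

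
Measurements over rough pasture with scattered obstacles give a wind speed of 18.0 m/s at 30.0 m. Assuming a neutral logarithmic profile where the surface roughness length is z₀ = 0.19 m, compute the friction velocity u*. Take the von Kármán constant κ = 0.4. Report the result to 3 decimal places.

Log law: V(z) = (u*/κ) · ln(z/z₀) ⇒ u* = κ · V / ln(z/z₀)
u* = 0.4 × 18.0 / ln(30.0/0.19) = 0.4 × 18.0 / 5.0619
   = 7.2000 / 5.0619 = 1.4224 m/s

u* ≈ 1.422 m/s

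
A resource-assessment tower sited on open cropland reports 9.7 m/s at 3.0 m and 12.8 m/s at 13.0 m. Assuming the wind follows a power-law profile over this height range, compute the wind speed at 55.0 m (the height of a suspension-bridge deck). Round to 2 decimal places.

First find α: α = ln(V₂/V₁)/ln(z₂/z₁) = ln(12.8/9.7)/ln(13.0/3.0) = 0.27732/1.46634 = 0.1891
Extrapolate from 13.0 m to 55.0 m: V₃ = 12.8 × (55.0/13.0)^0.1891 = 12.8 × 1.3136 = 16.8144 m/s

16.81 m/s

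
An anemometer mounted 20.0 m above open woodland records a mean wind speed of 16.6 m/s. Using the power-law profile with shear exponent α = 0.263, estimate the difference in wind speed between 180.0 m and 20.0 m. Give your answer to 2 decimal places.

12.99 m/s

Power law: V₂ = V₁ · (z₂/z₁)^α = 16.6 × (9.0000)^0.263 = 29.5852 m/s
ΔV = 29.5852 − 16.6 = 12.9852 m/s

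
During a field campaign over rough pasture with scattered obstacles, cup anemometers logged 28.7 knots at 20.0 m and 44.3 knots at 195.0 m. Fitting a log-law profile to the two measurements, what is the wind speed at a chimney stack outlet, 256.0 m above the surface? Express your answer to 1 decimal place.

Log law: V ∝ ln(z/z₀). From the pair, with r = V₁/V₂ = 0.64786,
ln z₀ = (ln z₁ − r·ln z₂)/(1 − r) = (2.9957 − 0.64786×5.2730)/0.35214 = -1.1939 → z₀ = 0.3031 m
V₃ = V₁ · ln(z₃/z₀)/ln(z₁/z₀) = 28.7 × 6.7390/4.1896 = 46.1645 knots

46.2 knots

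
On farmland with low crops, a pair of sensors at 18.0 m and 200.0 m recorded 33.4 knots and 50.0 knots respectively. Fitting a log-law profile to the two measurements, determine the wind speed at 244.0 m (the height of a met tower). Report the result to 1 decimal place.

Log law: V ∝ ln(z/z₀). From the pair, with r = V₁/V₂ = 0.66800,
ln z₀ = (ln z₁ − r·ln z₂)/(1 − r) = (2.8904 − 0.66800×5.2983)/0.33200 = -1.9545 → z₀ = 0.1416 m
V₃ = V₁ · ln(z₃/z₀)/ln(z₁/z₀) = 33.4 × 7.4517/4.8449 = 51.3708 knots

51.4 knots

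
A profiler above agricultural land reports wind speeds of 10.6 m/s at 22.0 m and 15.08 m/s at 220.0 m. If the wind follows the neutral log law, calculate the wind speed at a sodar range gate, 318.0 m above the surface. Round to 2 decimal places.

15.80 m/s

Log law: V ∝ ln(z/z₀). From the pair, with r = V₁/V₂ = 0.70292,
ln z₀ = (ln z₁ − r·ln z₂)/(1 − r) = (3.0910 − 0.70292×5.3936)/0.29708 = -2.3570 → z₀ = 0.09470 m
V₃ = V₁ · ln(z₃/z₀)/ln(z₁/z₀) = 10.6 × 8.1191/5.4481 = 15.7968 m/s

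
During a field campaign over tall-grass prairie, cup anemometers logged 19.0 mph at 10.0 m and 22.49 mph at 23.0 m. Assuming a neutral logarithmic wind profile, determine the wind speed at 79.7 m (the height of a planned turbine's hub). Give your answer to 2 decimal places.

27.70 mph

Log law: V ∝ ln(z/z₀). From the pair, with r = V₁/V₂ = 0.84482,
ln z₀ = (ln z₁ − r·ln z₂)/(1 − r) = (2.3026 − 0.84482×3.1355)/0.15518 = -2.2319 → z₀ = 0.1073 m
V₃ = V₁ · ln(z₃/z₀)/ln(z₁/z₀) = 19.0 × 6.6101/4.5345 = 27.6974 mph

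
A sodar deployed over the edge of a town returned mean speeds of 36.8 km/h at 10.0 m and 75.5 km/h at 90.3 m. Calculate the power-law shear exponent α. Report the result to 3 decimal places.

α ≈ 0.327

Power law: V₂/V₁ = (z₂/z₁)^α ⇒ α = ln(V₂/V₁) / ln(z₂/z₁)
α = ln(75.5/36.8) / ln(90.3/10.0) = ln(2.0516) / ln(9.0300)
  = 0.71863 / 2.20055 = 0.32657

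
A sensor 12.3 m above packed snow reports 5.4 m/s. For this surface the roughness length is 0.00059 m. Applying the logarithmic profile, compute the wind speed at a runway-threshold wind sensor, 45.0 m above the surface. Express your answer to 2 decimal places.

6.10 m/s

Log law: V(z) ∝ ln(z/z₀), so V₂/V₁ = ln(z₂/z₀) / ln(z₁/z₀).
ln(45.0/0.00059) = 11.2421, ln(12.3/0.00059) = 9.9450
V₂ = 5.4 × 11.2421/9.9450 = 5.4 × 1.1304 = 6.1043 m/s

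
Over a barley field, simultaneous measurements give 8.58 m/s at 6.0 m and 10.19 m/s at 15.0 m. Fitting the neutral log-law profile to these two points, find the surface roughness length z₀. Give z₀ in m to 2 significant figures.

z₀ ≈ 0.045 m

Log law: V(z) ∝ ln(z/z₀). With r = V₁/V₂ = 8.58/10.19 = 0.84200,
r · ln(z₂/z₀) = ln(z₁/z₀) ⇒ ln z₀ = (ln z₁ − r·ln z₂)/(1 − r)
ln z₀ = (1.79176 − 0.84200×2.70805) / 0.15800 = -3.0913
z₀ = exp(-3.0913) = 0.04544 m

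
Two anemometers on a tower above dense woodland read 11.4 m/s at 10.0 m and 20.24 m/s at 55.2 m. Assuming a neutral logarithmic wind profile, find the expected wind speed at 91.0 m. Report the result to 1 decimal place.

22.8 m/s

Log law: V ∝ ln(z/z₀). From the pair, with r = V₁/V₂ = 0.56324,
ln z₀ = (ln z₁ − r·ln z₂)/(1 − r) = (2.3026 − 0.56324×4.0110)/0.43676 = 0.0995 → z₀ = 1.105 m
V₃ = V₁ · ln(z₃/z₀)/ln(z₁/z₀) = 11.4 × 4.4114/2.2031 = 22.8267 m/s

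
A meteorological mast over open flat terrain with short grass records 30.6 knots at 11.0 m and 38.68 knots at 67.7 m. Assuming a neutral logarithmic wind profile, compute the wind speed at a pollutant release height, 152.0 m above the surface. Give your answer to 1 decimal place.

42.3 knots

Log law: V ∝ ln(z/z₀). From the pair, with r = V₁/V₂ = 0.79111,
ln z₀ = (ln z₁ − r·ln z₂)/(1 − r) = (2.3979 − 0.79111×4.2151)/0.20889 = -4.4840 → z₀ = 0.01129 m
V₃ = V₁ · ln(z₃/z₀)/ln(z₁/z₀) = 30.6 × 9.5079/6.8819 = 42.2762 knots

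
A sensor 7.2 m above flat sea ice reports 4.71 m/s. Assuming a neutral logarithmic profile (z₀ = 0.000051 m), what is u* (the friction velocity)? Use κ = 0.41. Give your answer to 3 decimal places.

u* ≈ 0.163 m/s

Log law: V(z) = (u*/κ) · ln(z/z₀) ⇒ u* = κ · V / ln(z/z₀)
u* = 0.41 × 4.71 / ln(7.2/0.000051) = 0.41 × 4.71 / 11.8578
   = 1.9311 / 11.8578 = 0.1629 m/s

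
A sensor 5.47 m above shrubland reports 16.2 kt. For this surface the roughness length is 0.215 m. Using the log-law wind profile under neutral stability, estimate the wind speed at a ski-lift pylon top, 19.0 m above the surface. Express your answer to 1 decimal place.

22.4 kt

Log law: V(z) ∝ ln(z/z₀), so V₂/V₁ = ln(z₂/z₀) / ln(z₁/z₀).
ln(19.0/0.215) = 4.4816, ln(5.47/0.215) = 3.2364
V₂ = 16.2 × 4.4816/3.2364 = 16.2 × 1.3847 = 22.4327 kt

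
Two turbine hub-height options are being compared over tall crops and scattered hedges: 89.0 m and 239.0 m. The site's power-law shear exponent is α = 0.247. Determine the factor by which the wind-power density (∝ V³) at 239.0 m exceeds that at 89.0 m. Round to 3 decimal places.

Speed ratio: V_B/V_A = (z_B/z_A)^α = (239.0/89.0)^0.247 = (2.6854)^0.247 = 1.27634
Power-density ratio: P_B/P_A = (V_B/V_A)³ = (1.27634)³ = 2.07919

2.079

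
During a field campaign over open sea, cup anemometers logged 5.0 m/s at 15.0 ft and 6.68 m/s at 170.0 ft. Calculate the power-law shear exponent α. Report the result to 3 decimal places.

Power law: V₂/V₁ = (z₂/z₁)^α ⇒ α = ln(V₂/V₁) / ln(z₂/z₁)
α = ln(6.68/5.0) / ln(170.0/15.0) = ln(1.3360) / ln(11.3333)
  = 0.28968 / 2.42775 = 0.11932

α ≈ 0.119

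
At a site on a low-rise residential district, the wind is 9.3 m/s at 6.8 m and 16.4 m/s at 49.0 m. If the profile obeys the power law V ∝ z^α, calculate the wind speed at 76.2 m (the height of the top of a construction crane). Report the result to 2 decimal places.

First find α: α = ln(V₂/V₁)/ln(z₂/z₁) = ln(16.4/9.3)/ln(49.0/6.8) = 0.56727/1.97490 = 0.2872
Extrapolate from 49.0 m to 76.2 m: V₃ = 16.4 × (76.2/49.0)^0.2872 = 16.4 × 1.1352 = 18.6176 m/s

18.62 m/s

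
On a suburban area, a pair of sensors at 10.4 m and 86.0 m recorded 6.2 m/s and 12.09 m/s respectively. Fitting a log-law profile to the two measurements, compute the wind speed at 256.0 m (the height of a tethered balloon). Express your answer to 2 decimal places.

15.13 m/s

Log law: V ∝ ln(z/z₀). From the pair, with r = V₁/V₂ = 0.51282,
ln z₀ = (ln z₁ − r·ln z₂)/(1 − r) = (2.3418 − 0.51282×4.4543)/0.48718 = 0.1181 → z₀ = 1.125 m
V₃ = V₁ · ln(z₃/z₀)/ln(z₁/z₀) = 6.2 × 5.4271/2.2237 = 15.1314 m/s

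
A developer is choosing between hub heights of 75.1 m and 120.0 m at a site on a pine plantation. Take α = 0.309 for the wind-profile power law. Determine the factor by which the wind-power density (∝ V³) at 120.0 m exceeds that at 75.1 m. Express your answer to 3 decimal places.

1.544

Speed ratio: V_B/V_A = (z_B/z_A)^α = (120.0/75.1)^0.309 = (1.5979)^0.309 = 1.15583
Power-density ratio: P_B/P_A = (V_B/V_A)³ = (1.15583)³ = 1.54413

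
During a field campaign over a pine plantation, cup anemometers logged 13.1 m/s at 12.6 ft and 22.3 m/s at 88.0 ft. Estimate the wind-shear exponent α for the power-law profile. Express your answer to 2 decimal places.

Power law: V₂/V₁ = (z₂/z₁)^α ⇒ α = ln(V₂/V₁) / ln(z₂/z₁)
α = ln(22.3/13.1) / ln(88.0/12.6) = ln(1.7023) / ln(6.9841)
  = 0.53197 / 1.94364 = 0.27370

α ≈ 0.27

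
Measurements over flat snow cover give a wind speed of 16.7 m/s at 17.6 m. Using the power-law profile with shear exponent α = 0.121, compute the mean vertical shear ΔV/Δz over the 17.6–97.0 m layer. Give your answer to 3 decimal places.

Power law: V₂ = V₁ · (z₂/z₁)^α = 16.7 × (5.5114)^0.121 = 20.5309 m/s
ΔV/Δz = (20.5309 − 16.7)/(97.0 − 17.6) = 3.8309/79.4000 = 0.04825 m/s/m

0.048 m/s/m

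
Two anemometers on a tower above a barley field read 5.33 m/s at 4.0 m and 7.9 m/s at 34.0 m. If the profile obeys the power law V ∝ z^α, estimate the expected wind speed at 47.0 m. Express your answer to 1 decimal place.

First find α: α = ln(V₂/V₁)/ln(z₂/z₁) = ln(7.9/5.33)/ln(34.0/4.0) = 0.39351/2.14007 = 0.1839
Extrapolate from 34.0 m to 47.0 m: V₃ = 7.9 × (47.0/34.0)^0.1839 = 7.9 × 1.0613 = 8.3846 m/s

8.4 m/s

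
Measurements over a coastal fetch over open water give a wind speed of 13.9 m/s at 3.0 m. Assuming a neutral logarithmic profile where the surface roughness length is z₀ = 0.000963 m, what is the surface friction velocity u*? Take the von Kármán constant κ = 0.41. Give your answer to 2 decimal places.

Log law: V(z) = (u*/κ) · ln(z/z₀) ⇒ u* = κ · V / ln(z/z₀)
u* = 0.41 × 13.9 / ln(3.0/0.000963) = 0.41 × 13.9 / 8.0441
   = 5.6990 / 8.0441 = 0.7085 m/s

u* ≈ 0.71 m/s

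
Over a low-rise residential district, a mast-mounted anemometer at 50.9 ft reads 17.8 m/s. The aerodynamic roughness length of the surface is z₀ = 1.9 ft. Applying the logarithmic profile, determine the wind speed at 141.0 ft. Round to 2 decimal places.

23.32 m/s

Log law: V(z) ∝ ln(z/z₀), so V₂/V₁ = ln(z₂/z₀) / ln(z₁/z₀).
ln(141.0/1.9) = 4.3069, ln(50.9/1.9) = 3.2880
V₂ = 17.8 × 4.3069/3.2880 = 17.8 × 1.3099 = 23.3159 m/s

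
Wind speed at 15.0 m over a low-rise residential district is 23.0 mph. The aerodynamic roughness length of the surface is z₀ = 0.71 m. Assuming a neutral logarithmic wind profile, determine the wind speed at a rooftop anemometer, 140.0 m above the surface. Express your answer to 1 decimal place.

39.8 mph

Log law: V(z) ∝ ln(z/z₀), so V₂/V₁ = ln(z₂/z₀) / ln(z₁/z₀).
ln(140.0/0.71) = 5.2841, ln(15.0/0.71) = 3.0505
V₂ = 23.0 × 5.2841/3.0505 = 23.0 × 1.7322 = 39.8405 mph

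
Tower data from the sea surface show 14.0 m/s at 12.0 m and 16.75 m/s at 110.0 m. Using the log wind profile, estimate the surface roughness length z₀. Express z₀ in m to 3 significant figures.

z₀ ≈ 0.000152 m

Log law: V(z) ∝ ln(z/z₀). With r = V₁/V₂ = 14.0/16.75 = 0.83582,
r · ln(z₂/z₀) = ln(z₁/z₀) ⇒ ln z₀ = (ln z₁ − r·ln z₂)/(1 − r)
ln z₀ = (2.48491 − 0.83582×4.70048) / 0.16418 = -8.7944
z₀ = exp(-8.7944) = 0.0001516 m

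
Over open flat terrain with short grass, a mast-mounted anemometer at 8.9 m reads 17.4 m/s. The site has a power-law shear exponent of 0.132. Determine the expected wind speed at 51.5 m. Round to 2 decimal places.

21.94 m/s

Power-law profile: V₂ = V₁ · (z₂/z₁)^α
V₂ = 17.4 × (51.5/8.9)^0.132 = 17.4 × (5.7865)^0.132
    = 17.4 × 1.2608 = 21.9376 m/s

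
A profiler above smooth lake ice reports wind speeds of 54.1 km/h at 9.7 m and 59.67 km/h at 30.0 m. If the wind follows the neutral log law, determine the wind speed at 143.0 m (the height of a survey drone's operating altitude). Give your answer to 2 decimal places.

Log law: V ∝ ln(z/z₀). From the pair, with r = V₁/V₂ = 0.90665,
ln z₀ = (ln z₁ − r·ln z₂)/(1 − r) = (2.2721 − 0.90665×3.4012)/0.09335 = -8.6943 → z₀ = 0.0001675 m
V₃ = V₁ · ln(z₃/z₀)/ln(z₁/z₀) = 54.1 × 13.6571/10.9664 = 67.3740 km/h

67.37 km/h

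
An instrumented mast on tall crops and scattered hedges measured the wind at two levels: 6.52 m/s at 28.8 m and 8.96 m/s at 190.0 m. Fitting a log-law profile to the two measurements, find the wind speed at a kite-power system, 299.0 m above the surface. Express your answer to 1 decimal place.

9.5 m/s

Log law: V ∝ ln(z/z₀). From the pair, with r = V₁/V₂ = 0.72768,
ln z₀ = (ln z₁ − r·ln z₂)/(1 − r) = (3.3604 − 0.72768×5.2470)/0.27232 = -1.6810 → z₀ = 0.1862 m
V₃ = V₁ · ln(z₃/z₀)/ln(z₁/z₀) = 6.52 × 7.3814/5.0414 = 9.5464 m/s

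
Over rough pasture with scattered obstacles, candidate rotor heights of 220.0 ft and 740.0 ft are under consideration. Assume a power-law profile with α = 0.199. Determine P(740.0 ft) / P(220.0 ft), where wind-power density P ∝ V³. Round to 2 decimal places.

Speed ratio: V_B/V_A = (z_B/z_A)^α = (740.0/220.0)^0.199 = (3.3636)^0.199 = 1.27302
Power-density ratio: P_B/P_A = (V_B/V_A)³ = (1.27302)³ = 2.06303

2.06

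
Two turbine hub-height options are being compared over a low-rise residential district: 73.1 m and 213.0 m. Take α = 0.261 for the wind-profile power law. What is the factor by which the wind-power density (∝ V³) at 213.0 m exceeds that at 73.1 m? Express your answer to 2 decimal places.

2.31

Speed ratio: V_B/V_A = (z_B/z_A)^α = (213.0/73.1)^0.261 = (2.9138)^0.261 = 1.32198
Power-density ratio: P_B/P_A = (V_B/V_A)³ = (1.32198)³ = 2.31033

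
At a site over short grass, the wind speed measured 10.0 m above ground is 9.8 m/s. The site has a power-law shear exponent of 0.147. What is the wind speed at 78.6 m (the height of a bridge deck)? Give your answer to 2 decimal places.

13.27 m/s

Power-law profile: V₂ = V₁ · (z₂/z₁)^α
V₂ = 9.8 × (78.6/10.0)^0.147 = 9.8 × (7.8600)^0.147
    = 9.8 × 1.3540 = 13.2695 m/s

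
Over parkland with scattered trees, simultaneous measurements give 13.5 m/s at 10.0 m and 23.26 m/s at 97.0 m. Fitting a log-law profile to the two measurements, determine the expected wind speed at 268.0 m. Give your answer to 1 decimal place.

Log law: V ∝ ln(z/z₀). From the pair, with r = V₁/V₂ = 0.58040,
ln z₀ = (ln z₁ − r·ln z₂)/(1 − r) = (2.3026 − 0.58040×4.5747)/0.41960 = -0.8402 → z₀ = 0.4316 m
V₃ = V₁ · ln(z₃/z₀)/ln(z₁/z₀) = 13.5 × 6.4312/3.1428 = 27.6255 m/s

27.6 m/s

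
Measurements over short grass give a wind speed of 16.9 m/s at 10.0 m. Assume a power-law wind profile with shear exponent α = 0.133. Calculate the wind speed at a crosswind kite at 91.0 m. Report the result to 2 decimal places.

22.67 m/s

Power-law profile: V₂ = V₁ · (z₂/z₁)^α
V₂ = 16.9 × (91.0/10.0)^0.133 = 16.9 × (9.1000)^0.133
    = 16.9 × 1.3414 = 22.6694 m/s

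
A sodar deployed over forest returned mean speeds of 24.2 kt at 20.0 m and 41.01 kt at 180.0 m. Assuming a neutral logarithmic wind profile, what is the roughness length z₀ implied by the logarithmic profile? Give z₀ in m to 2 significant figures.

z₀ ≈ 0.85 m

Log law: V(z) ∝ ln(z/z₀). With r = V₁/V₂ = 24.2/41.01 = 0.59010,
r · ln(z₂/z₀) = ln(z₁/z₀) ⇒ ln z₀ = (ln z₁ − r·ln z₂)/(1 − r)
ln z₀ = (2.99573 − 0.59010×5.19296) / 0.40990 = -0.1674
z₀ = exp(-0.1674) = 0.8458 m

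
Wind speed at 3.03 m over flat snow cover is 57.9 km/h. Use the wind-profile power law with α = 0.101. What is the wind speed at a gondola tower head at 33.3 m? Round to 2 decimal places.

73.76 km/h

Power-law profile: V₂ = V₁ · (z₂/z₁)^α
V₂ = 57.9 × (33.3/3.03)^0.101 = 57.9 × (10.9901)^0.101
    = 57.9 × 1.2739 = 73.7598 km/h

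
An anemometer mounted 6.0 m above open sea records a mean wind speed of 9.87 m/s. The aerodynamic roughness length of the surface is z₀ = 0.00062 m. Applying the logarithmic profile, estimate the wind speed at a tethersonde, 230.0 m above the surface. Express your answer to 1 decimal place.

13.8 m/s

Log law: V(z) ∝ ln(z/z₀), so V₂/V₁ = ln(z₂/z₀) / ln(z₁/z₀).
ln(230.0/0.00062) = 12.8239, ln(6.0/0.00062) = 9.1776
V₂ = 9.87 × 12.8239/9.1776 = 9.87 × 1.3973 = 13.7914 m/s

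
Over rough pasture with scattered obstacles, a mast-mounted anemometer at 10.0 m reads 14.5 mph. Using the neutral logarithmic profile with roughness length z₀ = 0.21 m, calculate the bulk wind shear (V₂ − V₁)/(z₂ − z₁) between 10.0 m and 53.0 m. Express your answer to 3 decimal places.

Log law: V₂ = V₁ · ln(z₂/z₀)/ln(z₁/z₀) = 14.5 × 5.5309/3.8632 = 20.7595 mph
ΔV/Δz = (20.7595 − 14.5)/(53.0 − 10.0) = 6.2595/43.0000 = 0.14557 mph/m

0.146 mph/m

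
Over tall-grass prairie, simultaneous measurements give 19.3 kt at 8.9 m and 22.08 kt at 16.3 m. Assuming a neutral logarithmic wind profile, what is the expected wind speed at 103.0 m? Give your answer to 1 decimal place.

30.5 kt

Log law: V ∝ ln(z/z₀). From the pair, with r = V₁/V₂ = 0.87409,
ln z₀ = (ln z₁ − r·ln z₂)/(1 − r) = (2.1861 − 0.87409×2.7912)/0.12591 = -2.0149 → z₀ = 0.1333 m
V₃ = V₁ · ln(z₃/z₀)/ln(z₁/z₀) = 19.3 × 6.6496/4.2010 = 30.5497 kt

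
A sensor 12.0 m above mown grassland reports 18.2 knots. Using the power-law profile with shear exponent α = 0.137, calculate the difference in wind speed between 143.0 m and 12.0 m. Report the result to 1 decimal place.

Power law: V₂ = V₁ · (z₂/z₁)^α = 18.2 × (11.9167)^0.137 = 25.5567 knots
ΔV = 25.5567 − 18.2 = 7.3567 knots

7.4 knots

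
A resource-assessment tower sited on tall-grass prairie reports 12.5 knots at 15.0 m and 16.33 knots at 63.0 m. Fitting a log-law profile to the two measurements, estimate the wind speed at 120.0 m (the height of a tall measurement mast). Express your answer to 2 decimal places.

Log law: V ∝ ln(z/z₀). From the pair, with r = V₁/V₂ = 0.76546,
ln z₀ = (ln z₁ − r·ln z₂)/(1 − r) = (2.7081 − 0.76546×4.1431)/0.23454 = -1.9756 → z₀ = 0.1387 m
V₃ = V₁ · ln(z₃/z₀)/ln(z₁/z₀) = 12.5 × 6.7631/4.6837 = 18.0497 knots

18.05 knots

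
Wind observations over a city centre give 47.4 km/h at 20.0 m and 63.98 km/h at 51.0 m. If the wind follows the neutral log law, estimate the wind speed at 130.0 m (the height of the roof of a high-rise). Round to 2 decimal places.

80.55 km/h

Log law: V ∝ ln(z/z₀). From the pair, with r = V₁/V₂ = 0.74086,
ln z₀ = (ln z₁ − r·ln z₂)/(1 − r) = (2.9957 − 0.74086×3.9318)/0.25914 = 0.3196 → z₀ = 1.377 m
V₃ = V₁ · ln(z₃/z₀)/ln(z₁/z₀) = 47.4 × 4.5480/2.6762 = 80.5532 km/h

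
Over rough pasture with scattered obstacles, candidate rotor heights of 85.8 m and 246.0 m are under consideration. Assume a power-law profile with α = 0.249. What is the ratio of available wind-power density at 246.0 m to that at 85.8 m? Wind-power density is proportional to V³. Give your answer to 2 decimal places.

Speed ratio: V_B/V_A = (z_B/z_A)^α = (246.0/85.8)^0.249 = (2.8671)^0.249 = 1.29988
Power-density ratio: P_B/P_A = (V_B/V_A)³ = (1.29988)³ = 2.19641

2.20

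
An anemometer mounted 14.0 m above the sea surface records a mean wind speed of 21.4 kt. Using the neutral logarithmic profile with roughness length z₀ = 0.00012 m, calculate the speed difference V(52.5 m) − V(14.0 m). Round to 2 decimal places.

2.42 kt

Log law: V₂ = V₁ · ln(z₂/z₀)/ln(z₁/z₀) = 21.4 × 12.9888/11.6671 = 23.8244 kt
ΔV = 23.8244 − 21.4 = 2.4244 kt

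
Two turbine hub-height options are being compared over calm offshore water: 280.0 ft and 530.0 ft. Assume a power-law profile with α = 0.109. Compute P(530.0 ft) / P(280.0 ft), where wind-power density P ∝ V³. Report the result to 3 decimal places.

Speed ratio: V_B/V_A = (z_B/z_A)^α = (530.0/280.0)^0.109 = (1.8929)^0.109 = 1.07203
Power-density ratio: P_B/P_A = (V_B/V_A)³ = (1.07203)³ = 1.23202

1.232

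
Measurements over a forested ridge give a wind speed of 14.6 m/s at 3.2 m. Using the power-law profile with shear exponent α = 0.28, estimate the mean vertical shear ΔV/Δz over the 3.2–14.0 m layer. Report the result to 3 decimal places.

0.692 m/s/m

Power law: V₂ = V₁ · (z₂/z₁)^α = 14.6 × (4.3750)^0.28 = 22.0712 m/s
ΔV/Δz = (22.0712 − 14.6)/(14.0 − 3.2) = 7.4712/10.8000 = 0.69178 m/s/m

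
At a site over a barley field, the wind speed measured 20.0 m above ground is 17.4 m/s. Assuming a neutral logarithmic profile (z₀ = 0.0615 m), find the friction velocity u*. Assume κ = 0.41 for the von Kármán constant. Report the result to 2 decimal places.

u* ≈ 1.23 m/s

Log law: V(z) = (u*/κ) · ln(z/z₀) ⇒ u* = κ · V / ln(z/z₀)
u* = 0.41 × 17.4 / ln(20.0/0.0615) = 0.41 × 17.4 / 5.7845
   = 7.1340 / 5.7845 = 1.2333 m/s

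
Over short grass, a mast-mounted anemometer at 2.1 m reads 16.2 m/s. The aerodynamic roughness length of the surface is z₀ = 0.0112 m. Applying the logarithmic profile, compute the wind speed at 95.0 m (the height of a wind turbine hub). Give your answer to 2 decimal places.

Log law: V(z) ∝ ln(z/z₀), so V₂/V₁ = ln(z₂/z₀) / ln(z₁/z₀).
ln(95.0/0.0112) = 9.0457, ln(2.1/0.0112) = 5.2338
V₂ = 16.2 × 9.0457/5.2338 = 16.2 × 1.7283 = 27.9990 m/s

28.00 m/s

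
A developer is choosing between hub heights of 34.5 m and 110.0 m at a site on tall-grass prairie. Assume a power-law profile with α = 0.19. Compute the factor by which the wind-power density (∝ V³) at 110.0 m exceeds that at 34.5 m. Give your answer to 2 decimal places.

1.94

Speed ratio: V_B/V_A = (z_B/z_A)^α = (110.0/34.5)^0.19 = (3.1884)^0.19 = 1.24646
Power-density ratio: P_B/P_A = (V_B/V_A)³ = (1.24646)³ = 1.93659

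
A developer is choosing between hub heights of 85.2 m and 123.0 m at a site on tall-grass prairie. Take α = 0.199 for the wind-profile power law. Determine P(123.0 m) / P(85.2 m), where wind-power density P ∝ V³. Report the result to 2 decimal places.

Speed ratio: V_B/V_A = (z_B/z_A)^α = (123.0/85.2)^0.199 = (1.4437)^0.199 = 1.07581
Power-density ratio: P_B/P_A = (V_B/V_A)³ = (1.07581)³ = 1.24509

1.25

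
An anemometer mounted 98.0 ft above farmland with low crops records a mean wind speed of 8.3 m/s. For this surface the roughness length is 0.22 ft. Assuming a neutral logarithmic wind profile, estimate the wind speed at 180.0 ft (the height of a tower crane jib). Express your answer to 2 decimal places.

9.13 m/s

Log law: V(z) ∝ ln(z/z₀), so V₂/V₁ = ln(z₂/z₀) / ln(z₁/z₀).
ln(180.0/0.22) = 6.7071, ln(98.0/0.22) = 6.0991
V₂ = 8.3 × 6.7071/6.0991 = 8.3 × 1.0997 = 9.1274 m/s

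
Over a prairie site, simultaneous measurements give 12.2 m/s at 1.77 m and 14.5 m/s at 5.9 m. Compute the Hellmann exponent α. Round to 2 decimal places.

Power law: V₂/V₁ = (z₂/z₁)^α ⇒ α = ln(V₂/V₁) / ln(z₂/z₁)
α = ln(14.5/12.2) / ln(5.9/1.77) = ln(1.1885) / ln(3.3333)
  = 0.17271 / 1.20397 = 0.14345

α ≈ 0.14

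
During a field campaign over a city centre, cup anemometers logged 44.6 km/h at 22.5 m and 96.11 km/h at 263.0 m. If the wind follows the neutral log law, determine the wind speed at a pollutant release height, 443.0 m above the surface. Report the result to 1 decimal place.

107.0 km/h

Log law: V ∝ ln(z/z₀). From the pair, with r = V₁/V₂ = 0.46405,
ln z₀ = (ln z₁ − r·ln z₂)/(1 − r) = (3.1135 − 0.46405×5.5722)/0.53595 = 0.9847 → z₀ = 2.677 m
V₃ = V₁ · ln(z₃/z₀)/ln(z₁/z₀) = 44.6 × 5.1089/2.1288 = 107.0340 km/h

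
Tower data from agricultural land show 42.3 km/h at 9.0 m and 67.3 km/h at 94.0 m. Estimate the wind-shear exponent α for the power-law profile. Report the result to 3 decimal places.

α ≈ 0.198

Power law: V₂/V₁ = (z₂/z₁)^α ⇒ α = ln(V₂/V₁) / ln(z₂/z₁)
α = ln(67.3/42.3) / ln(94.0/9.0) = ln(1.5910) / ln(10.4444)
  = 0.46437 / 2.34607 = 0.19794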